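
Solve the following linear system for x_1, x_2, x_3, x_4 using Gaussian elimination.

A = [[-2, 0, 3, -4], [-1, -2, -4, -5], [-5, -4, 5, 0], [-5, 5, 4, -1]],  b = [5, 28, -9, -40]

Forward elimination on [A|b]:
R2 <- R2 - (1/2)*R1:  [     0     -2  -11/2     -3   51/2 ]
R3 <- R3 - (5/2)*R1:  [     0     -4   -5/2     10  -43/2 ]
R4 <- R4 - (5/2)*R1:  [      0       5    -7/2       9  -105/2 ]
R3 <- R3 - (2)*R2:  [      0       0    17/2      16  -145/2 ]
R4 <- R4 - (-5/2)*R2:  [     0      0  -69/4    3/2   45/4 ]
R4 <- R4 - (-69/34)*R3:  [        0         0         0   1155/34  -2310/17 ]
Row echelon form:
[ -2   0      3       -4  |         5 ]
[  0  -2  -11/2       -3  |      51/2 ]
[  0   0   17/2       16  |    -145/2 ]
[  0   0      0  1155/34  |  -2310/17 ]
Back-substitution:
x_4 = (-2310/17) / (1155/34) = -4
x_3 = (-145/2 - (16)*(-4)) / (17/2) = -1
x_2 = (51/2 - (-11/2)*(-1) - (-3)*(-4)) / -2 = -4
x_1 = (5 - (3)*(-1) - (-4)*(-4)) / -2 = 4

(4, -4, -1, -4)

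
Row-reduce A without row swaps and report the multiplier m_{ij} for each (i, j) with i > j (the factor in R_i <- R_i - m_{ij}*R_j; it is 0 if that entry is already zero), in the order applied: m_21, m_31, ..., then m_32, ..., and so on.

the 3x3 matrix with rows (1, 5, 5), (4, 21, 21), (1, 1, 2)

Forward elimination:
R2 <- R2 - (4)*R1:  [ 0  1  1 ]
R3 <- R3 - (1)*R1:  [  0  -4  -3 ]
R3 <- R3 - (-4)*R2:  [ 0  0  1 ]
Multipliers (in order of application): m_{21} = 4, m_{31} = 1, m_{32} = -4

multipliers: 4, 1, -4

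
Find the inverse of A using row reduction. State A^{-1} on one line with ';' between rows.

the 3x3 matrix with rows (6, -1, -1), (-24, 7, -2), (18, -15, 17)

inverse = [-89/72 -4/9 -1/8; -31/6 -5/3 -1/2; -13/4 -1 -1/4]

Gauss-Jordan on [A | I]:
R1 <- (1/6)*R1:  [    1  -1/6  -1/6  |   1/6     0     0 ]
R2 <- R2 - (-24)*R1:  [  0   3  -6  |   4   1   0 ]
R3 <- R3 - (18)*R1:  [   0  -12   20  |   -3    0    1 ]
R2 <- (1/3)*R2:  [   0    1   -2  |  4/3  1/3    0 ]
R1 <- R1 - (-1/6)*R2:  [    1     0  -1/2  |  7/18  1/18     0 ]
R3 <- R3 - (-12)*R2:  [  0   0  -4  |  13   4   1 ]
R3 <- (1/-4)*R3:  [     0      0      1  |  -13/4     -1   -1/4 ]
R1 <- R1 - (-1/2)*R3:  [      1       0       0  |  -89/72    -4/9    -1/8 ]
R2 <- R2 - (-2)*R3:  [     0      1      0  |  -31/6   -5/3   -1/2 ]
Right block of [I | A^{-1}] is the inverse:
[ -89/72  -4/9  -1/8 ]
[  -31/6  -5/3  -1/2 ]
[  -13/4    -1  -1/4 ]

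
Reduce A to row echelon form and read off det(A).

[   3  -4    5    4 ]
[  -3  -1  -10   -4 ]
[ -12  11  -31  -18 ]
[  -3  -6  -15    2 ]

Forward elimination:
R2 <- R2 - (-1)*R1:  [  0  -5  -5   0 ]
R3 <- R3 - (-4)*R1:  [   0   -5  -11   -2 ]
R4 <- R4 - (-1)*R1:  [   0  -10  -10    6 ]
R3 <- R3 - (1)*R2:  [  0   0  -6  -2 ]
R4 <- R4 - (2)*R2:  [ 0  0  0  6 ]
Upper-triangular form:
[ 3  -4   5   4 ]
[ 0  -5  -5   0 ]
[ 0   0  -6  -2 ]
[ 0   0   0   6 ]
det(A) = (-1)^0 * (3) * (-5) * (-6) * (6) = 540  (0 row swaps -> sign +1)

det(A) = 540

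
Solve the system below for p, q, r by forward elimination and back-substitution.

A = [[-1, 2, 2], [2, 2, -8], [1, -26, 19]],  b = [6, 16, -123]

Forward elimination on [A|b]:
R2 <- R2 - (-2)*R1:  [  0   6  -4  28 ]
R3 <- R3 - (-1)*R1:  [    0   -24    21  -117 ]
R3 <- R3 - (-4)*R2:  [  0   0   5  -5 ]
Row echelon form:
[ -1  2   2  |   6 ]
[  0  6  -4  |  28 ]
[  0  0   5  |  -5 ]
Back-substitution:
r = (-5) / 5 = -1
q = (28 - (-4)*(-1)) / 6 = 4
p = (6 - (2)*(4) - (2)*(-1)) / -1 = 0

(0, 4, -1)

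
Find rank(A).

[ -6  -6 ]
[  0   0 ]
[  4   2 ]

Row reduction:
R3 <- R3 - (-2/3)*R1:  [  0  -2 ]
R2 <-> R3   (pivot in column 2 was zero)
[ -6  -6 ]
[  0  -2 ]
[  0   0 ]
Row echelon form:
[ -6  -6 ]
[  0  -2 ]
[  0   0 ]
Nonzero rows / pivot columns: 2

rank(A) = 2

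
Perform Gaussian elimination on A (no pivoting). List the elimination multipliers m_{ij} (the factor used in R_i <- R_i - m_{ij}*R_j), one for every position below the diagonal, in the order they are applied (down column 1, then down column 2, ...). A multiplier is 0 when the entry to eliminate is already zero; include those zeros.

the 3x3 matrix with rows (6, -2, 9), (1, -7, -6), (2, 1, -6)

Forward elimination:
R2 <- R2 - (1/6)*R1:  [     0  -20/3  -15/2 ]
R3 <- R3 - (1/3)*R1:  [   0  5/3   -9 ]
R3 <- R3 - (-1/4)*R2:  [     0      0  -87/8 ]
Multipliers (in order of application): m_{21} = 1/6, m_{31} = 1/3, m_{32} = -1/4

multipliers: 1/6, 1/3, -1/4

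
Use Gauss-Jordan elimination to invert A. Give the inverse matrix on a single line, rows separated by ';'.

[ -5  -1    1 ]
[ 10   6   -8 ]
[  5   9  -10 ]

inverse = [-1/5 1/60 -1/30; -1 -3/4 1/2; -1 -2/3 1/3]

Gauss-Jordan on [A | I]:
R1 <- (1/-5)*R1:  [    1   1/5  -1/5  |  -1/5     0     0 ]
R2 <- R2 - (10)*R1:  [  0   4  -6  |   2   1   0 ]
R3 <- R3 - (5)*R1:  [  0   8  -9  |   1   0   1 ]
R2 <- (1/4)*R2:  [    0     1  -3/2  |   1/2   1/4     0 ]
R1 <- R1 - (1/5)*R2:  [     1      0   1/10  |  -3/10  -1/20      0 ]
R3 <- R3 - (8)*R2:  [  0   0   3  |  -3  -2   1 ]
R3 <- (1/3)*R3:  [    0     0     1  |    -1  -2/3   1/3 ]
R1 <- R1 - (1/10)*R3:  [     1      0      0  |   -1/5   1/60  -1/30 ]
R2 <- R2 - (-3/2)*R3:  [    0     1     0  |    -1  -3/4   1/2 ]
Right block of [I | A^{-1}] is the inverse:
[ -1/5  1/60  -1/30 ]
[   -1  -3/4    1/2 ]
[   -1  -2/3    1/3 ]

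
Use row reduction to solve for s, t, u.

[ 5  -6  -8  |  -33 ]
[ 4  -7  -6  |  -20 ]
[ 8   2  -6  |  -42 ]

Forward elimination on [A|b]:
R2 <- R2 - (4/5)*R1:  [     0  -11/5    2/5   32/5 ]
R3 <- R3 - (8/5)*R1:  [    0  58/5  34/5  54/5 ]
R3 <- R3 - (-58/11)*R2:  [      0       0   98/11  490/11 ]
Row echelon form:
[ 5     -6     -8  |     -33 ]
[ 0  -11/5    2/5  |    32/5 ]
[ 0      0  98/11  |  490/11 ]
Back-substitution:
u = (490/11) / (98/11) = 5
t = (32/5 - (2/5)*(5)) / (-11/5) = -2
s = (-33 - (-6)*(-2) - (-8)*(5)) / 5 = -1

(-1, -2, 5)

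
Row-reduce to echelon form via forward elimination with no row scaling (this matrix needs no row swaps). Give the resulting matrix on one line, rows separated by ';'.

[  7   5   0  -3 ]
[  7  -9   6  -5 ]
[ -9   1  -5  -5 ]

REF = [7 5 0 -3; 0 -14 6 -2; 0 0 -89/49 -486/49]

Forward elimination:
R2 <- R2 - (1)*R1:  [   0  -14    6   -2 ]
R3 <- R3 - (-9/7)*R1:  [     0   52/7     -5  -62/7 ]
R3 <- R3 - (-26/49)*R2:  [       0        0   -89/49  -486/49 ]
Row echelon form:
[ 7    5       0       -3 ]
[ 0  -14       6       -2 ]
[ 0    0  -89/49  -486/49 ]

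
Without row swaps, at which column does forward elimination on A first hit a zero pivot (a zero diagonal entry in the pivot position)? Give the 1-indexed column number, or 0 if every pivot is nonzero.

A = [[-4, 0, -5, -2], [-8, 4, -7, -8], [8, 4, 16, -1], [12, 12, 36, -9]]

first zero-pivot column = 0

Naive forward elimination:
R2 <- R2 - (2)*R1:  [  0   4   3  -4 ]
R3 <- R3 - (-2)*R1:  [  0   4   6  -5 ]
R4 <- R4 - (-3)*R1:  [   0   12   21  -15 ]
R3 <- R3 - (1)*R2:  [  0   0   3  -1 ]
R4 <- R4 - (3)*R2:  [  0   0  12  -3 ]
R4 <- R4 - (4)*R3:  [ 0  0  0  1 ]
All pivots nonzero; naive elimination completes without hitting a zero pivot.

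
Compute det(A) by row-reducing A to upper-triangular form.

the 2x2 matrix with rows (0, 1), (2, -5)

det(A) = -2

Forward elimination:
R1 <-> R2   (pivot in column 1 was zero)
[ 2  -5 ]
[ 0   1 ]
Upper-triangular form:
[ 2  -5 ]
[ 0   1 ]
det(A) = (-1)^1 * (2) * (1) = -2  (1 row swap -> sign -1)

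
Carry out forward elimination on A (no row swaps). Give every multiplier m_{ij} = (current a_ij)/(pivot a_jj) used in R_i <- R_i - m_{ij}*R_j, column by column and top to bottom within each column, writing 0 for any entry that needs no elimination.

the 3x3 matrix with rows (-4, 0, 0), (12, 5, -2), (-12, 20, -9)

multipliers: -3, 3, 4

Forward elimination:
R2 <- R2 - (-3)*R1:  [  0   5  -2 ]
R3 <- R3 - (3)*R1:  [  0  20  -9 ]
R3 <- R3 - (4)*R2:  [  0   0  -1 ]
Multipliers (in order of application): m_{21} = -3, m_{31} = 3, m_{32} = 4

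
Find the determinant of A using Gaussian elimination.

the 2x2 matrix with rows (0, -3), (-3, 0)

det(A) = -9

Forward elimination:
R1 <-> R2   (pivot in column 1 was zero)
[ -3   0 ]
[  0  -3 ]
Upper-triangular form:
[ -3   0 ]
[  0  -3 ]
det(A) = (-1)^1 * (-3) * (-3) = -9  (1 row swap -> sign -1)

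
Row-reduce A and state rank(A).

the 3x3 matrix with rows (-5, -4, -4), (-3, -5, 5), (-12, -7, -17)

rank(A) = 2

Row reduction:
R2 <- R2 - (3/5)*R1:  [     0  -13/5   37/5 ]
R3 <- R3 - (12/5)*R1:  [     0   13/5  -37/5 ]
R3 <- R3 - (-1)*R2:  [ 0  0  0 ]
Row echelon form:
[ -5     -4    -4 ]
[  0  -13/5  37/5 ]
[  0      0     0 ]
Nonzero rows / pivot columns: 2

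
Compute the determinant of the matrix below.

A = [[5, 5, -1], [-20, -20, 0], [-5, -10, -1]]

det(A) = -100

Forward elimination:
R2 <- R2 - (-4)*R1:  [  0   0  -4 ]
R3 <- R3 - (-1)*R1:  [  0  -5  -2 ]
R2 <-> R3   (pivot in column 2 was zero)
[ 5   5  -1 ]
[ 0  -5  -2 ]
[ 0   0  -4 ]
Upper-triangular form:
[ 5   5  -1 ]
[ 0  -5  -2 ]
[ 0   0  -4 ]
det(A) = (-1)^1 * (5) * (-5) * (-4) = -100  (1 row swap -> sign -1)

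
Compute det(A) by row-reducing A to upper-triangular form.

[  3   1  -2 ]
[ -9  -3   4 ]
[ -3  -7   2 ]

Forward elimination:
R2 <- R2 - (-3)*R1:  [  0   0  -2 ]
R3 <- R3 - (-1)*R1:  [  0  -6   0 ]
R2 <-> R3   (pivot in column 2 was zero)
[ 3   1  -2 ]
[ 0  -6   0 ]
[ 0   0  -2 ]
Upper-triangular form:
[ 3   1  -2 ]
[ 0  -6   0 ]
[ 0   0  -2 ]
det(A) = (-1)^1 * (3) * (-6) * (-2) = -36  (1 row swap -> sign -1)

det(A) = -36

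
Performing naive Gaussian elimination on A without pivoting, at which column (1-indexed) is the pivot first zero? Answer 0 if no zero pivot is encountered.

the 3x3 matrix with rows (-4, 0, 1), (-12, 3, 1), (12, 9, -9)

Naive forward elimination:
R2 <- R2 - (3)*R1:  [  0   3  -2 ]
R3 <- R3 - (-3)*R1:  [  0   9  -6 ]
R3 <- R3 - (3)*R2:  [ 0  0  0 ]
Matrix at this point:
[ -4  0   1 ]
[  0  3  -2 ]
[  0  0   0 ]
Pivot entry (3,3) in the last row is zero and there are no rows below to swap with -> zero pivot in column 3 (A is singular).

first zero-pivot column = 3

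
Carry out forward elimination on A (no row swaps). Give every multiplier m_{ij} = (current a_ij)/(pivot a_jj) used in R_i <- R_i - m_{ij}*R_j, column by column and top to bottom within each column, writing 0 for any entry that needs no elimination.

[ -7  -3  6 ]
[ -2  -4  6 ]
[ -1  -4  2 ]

multipliers: 2/7, 1/7, 25/22

Forward elimination:
R2 <- R2 - (2/7)*R1:  [     0  -22/7   30/7 ]
R3 <- R3 - (1/7)*R1:  [     0  -25/7    8/7 ]
R3 <- R3 - (25/22)*R2:  [      0       0  -41/11 ]
Multipliers (in order of application): m_{21} = 2/7, m_{31} = 1/7, m_{32} = 25/22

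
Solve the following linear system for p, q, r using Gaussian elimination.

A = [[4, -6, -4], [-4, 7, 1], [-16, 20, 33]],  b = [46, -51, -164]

(4, -5, 0)

Forward elimination on [A|b]:
R2 <- R2 - (-1)*R1:  [  0   1  -3  -5 ]
R3 <- R3 - (-4)*R1:  [  0  -4  17  20 ]
R3 <- R3 - (-4)*R2:  [ 0  0  5  0 ]
Row echelon form:
[ 4  -6  -4  |  46 ]
[ 0   1  -3  |  -5 ]
[ 0   0   5  |   0 ]
Back-substitution:
r = (0) / 5 = 0
q = (-5 - (-3)*(0)) / 1 = -5
p = (46 - (-6)*(-5) - (-4)*(0)) / 4 = 4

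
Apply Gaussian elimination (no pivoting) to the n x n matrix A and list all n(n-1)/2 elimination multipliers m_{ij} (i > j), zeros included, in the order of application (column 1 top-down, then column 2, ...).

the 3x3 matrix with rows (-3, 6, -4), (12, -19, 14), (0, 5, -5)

multipliers: -4, 0, 1

Forward elimination:
R2 <- R2 - (-4)*R1:  [  0   5  -2 ]
R3: entry in column 1 is already 0 -> m_{31} = 0 (no row operation needed)
R3 <- R3 - (1)*R2:  [  0   0  -3 ]
Multipliers (in order of application): m_{21} = -4, m_{31} = 0, m_{32} = 1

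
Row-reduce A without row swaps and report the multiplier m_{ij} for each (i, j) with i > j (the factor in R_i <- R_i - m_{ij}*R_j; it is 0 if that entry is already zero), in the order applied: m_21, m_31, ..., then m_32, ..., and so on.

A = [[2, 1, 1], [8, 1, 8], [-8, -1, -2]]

Forward elimination:
R2 <- R2 - (4)*R1:  [  0  -3   4 ]
R3 <- R3 - (-4)*R1:  [ 0  3  2 ]
R3 <- R3 - (-1)*R2:  [ 0  0  6 ]
Multipliers (in order of application): m_{21} = 4, m_{31} = -4, m_{32} = -1

multipliers: 4, -4, -1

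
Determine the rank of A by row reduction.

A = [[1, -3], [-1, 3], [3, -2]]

Row reduction:
R2 <- R2 - (-1)*R1:  [ 0  0 ]
R3 <- R3 - (3)*R1:  [ 0  7 ]
R2 <-> R3   (pivot in column 2 was zero)
[ 1  -3 ]
[ 0   7 ]
[ 0   0 ]
Row echelon form:
[ 1  -3 ]
[ 0   7 ]
[ 0   0 ]
Nonzero rows / pivot columns: 2

rank(A) = 2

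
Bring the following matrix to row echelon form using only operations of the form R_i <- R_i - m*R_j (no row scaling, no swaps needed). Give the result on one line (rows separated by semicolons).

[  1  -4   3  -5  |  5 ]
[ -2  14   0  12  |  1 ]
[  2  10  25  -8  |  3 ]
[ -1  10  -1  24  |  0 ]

Forward elimination:
R2 <- R2 - (-2)*R1:  [  0   6   6   2  11 ]
R3 <- R3 - (2)*R1:  [  0  18  19   2  -7 ]
R4 <- R4 - (-1)*R1:  [  0   6   2  19   5 ]
R3 <- R3 - (3)*R2:  [   0    0    1   -4  -40 ]
R4 <- R4 - (1)*R2:  [  0   0  -4  17  -6 ]
R4 <- R4 - (-4)*R3:  [    0     0     0     1  -166 ]
Row echelon form:
[ 1  -4  3  -5  |     5 ]
[ 0   6  6   2  |    11 ]
[ 0   0  1  -4  |   -40 ]
[ 0   0  0   1  |  -166 ]

REF = [1 -4 3 -5 5; 0 6 6 2 11; 0 0 1 -4 -40; 0 0 0 1 -166]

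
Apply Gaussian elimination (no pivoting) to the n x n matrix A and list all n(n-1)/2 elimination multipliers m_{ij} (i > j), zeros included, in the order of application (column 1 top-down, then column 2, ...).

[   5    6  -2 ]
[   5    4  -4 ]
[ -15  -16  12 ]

multipliers: 1, -3, -1

Forward elimination:
R2 <- R2 - (1)*R1:  [  0  -2  -2 ]
R3 <- R3 - (-3)*R1:  [ 0  2  6 ]
R3 <- R3 - (-1)*R2:  [ 0  0  4 ]
Multipliers (in order of application): m_{21} = 1, m_{31} = -3, m_{32} = -1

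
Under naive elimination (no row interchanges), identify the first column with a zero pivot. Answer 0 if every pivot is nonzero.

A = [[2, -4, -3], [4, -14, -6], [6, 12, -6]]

Naive forward elimination:
R2 <- R2 - (2)*R1:  [  0  -6   0 ]
R3 <- R3 - (3)*R1:  [  0  24   3 ]
R3 <- R3 - (-4)*R2:  [ 0  0  3 ]
All pivots nonzero; naive elimination completes without hitting a zero pivot.

first zero-pivot column = 0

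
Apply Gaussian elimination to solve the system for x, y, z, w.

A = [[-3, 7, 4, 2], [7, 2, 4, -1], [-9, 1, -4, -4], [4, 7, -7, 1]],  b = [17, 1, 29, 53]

Forward elimination on [A|b]:
R2 <- R2 - (-7/3)*R1:  [     0   55/3   40/3   11/3  122/3 ]
R3 <- R3 - (3)*R1:  [   0  -20  -16  -10  -22 ]
R4 <- R4 - (-4/3)*R1:  [     0   49/3   -5/3   11/3  227/3 ]
R3 <- R3 - (-12/11)*R2:  [      0       0  -16/11      -6  246/11 ]
R4 <- R4 - (49/55)*R2:  [       0        0  -149/11      2/5  2169/55 ]
R4 <- R4 - (149/16)*R3:  [        0         0         0   2251/40  -6753/40 ]
Row echelon form:
[ -3     7       4        2  |        17 ]
[  0  55/3    40/3     11/3  |     122/3 ]
[  0     0  -16/11       -6  |    246/11 ]
[  0     0       0  2251/40  |  -6753/40 ]
Back-substitution:
w = (-6753/40) / (2251/40) = -3
z = (246/11 - (-6)*(-3)) / (-16/11) = -3
y = (122/3 - (40/3)*(-3) - (11/3)*(-3)) / (55/3) = 5
x = (17 - (7)*(5) - (4)*(-3) - (2)*(-3)) / -3 = 0

(0, 5, -3, -3)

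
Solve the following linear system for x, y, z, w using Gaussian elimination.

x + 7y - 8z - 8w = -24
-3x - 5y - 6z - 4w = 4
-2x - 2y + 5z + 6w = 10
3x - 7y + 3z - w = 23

Forward elimination on [A|b]:
R2 <- R2 - (-3)*R1:  [   0   16  -30  -28  -68 ]
R3 <- R3 - (-2)*R1:  [   0   12  -11  -10  -38 ]
R4 <- R4 - (3)*R1:  [   0  -28   27   23   95 ]
R3 <- R3 - (3/4)*R2:  [    0     0  23/2    11    13 ]
R4 <- R4 - (-7/4)*R2:  [     0      0  -51/2    -26    -24 ]
R4 <- R4 - (-51/23)*R3:  [      0       0       0  -37/23  111/23 ]
Row echelon form:
[ 1   7    -8      -8  |     -24 ]
[ 0  16   -30     -28  |     -68 ]
[ 0   0  23/2      11  |      13 ]
[ 0   0     0  -37/23  |  111/23 ]
Back-substitution:
w = (111/23) / (-37/23) = -3
z = (13 - (11)*(-3)) / (23/2) = 4
y = (-68 - (-30)*(4) - (-28)*(-3)) / 16 = -2
x = (-24 - (7)*(-2) - (-8)*(4) - (-8)*(-3)) / 1 = -2

(-2, -2, 4, -3)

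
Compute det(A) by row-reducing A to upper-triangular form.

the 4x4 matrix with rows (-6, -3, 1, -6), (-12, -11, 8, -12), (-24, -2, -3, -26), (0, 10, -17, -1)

Forward elimination:
R2 <- R2 - (2)*R1:  [  0  -5   6   0 ]
R3 <- R3 - (4)*R1:  [  0  10  -7  -2 ]
R3 <- R3 - (-2)*R2:  [  0   0   5  -2 ]
R4 <- R4 - (-2)*R2:  [  0   0  -5  -1 ]
R4 <- R4 - (-1)*R3:  [  0   0   0  -3 ]
Upper-triangular form:
[ -6  -3  1  -6 ]
[  0  -5  6   0 ]
[  0   0  5  -2 ]
[  0   0  0  -3 ]
det(A) = (-1)^0 * (-6) * (-5) * (5) * (-3) = -450  (0 row swaps -> sign +1)

det(A) = -450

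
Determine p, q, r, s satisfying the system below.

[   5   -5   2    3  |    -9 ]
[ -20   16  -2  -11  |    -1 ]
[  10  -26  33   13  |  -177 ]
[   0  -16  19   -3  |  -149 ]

Forward elimination on [A|b]:
R2 <- R2 - (-4)*R1:  [   0   -4    6    1  -37 ]
R3 <- R3 - (2)*R1:  [    0   -16    29     7  -159 ]
R3 <- R3 - (4)*R2:  [   0    0    5    3  -11 ]
R4 <- R4 - (4)*R2:  [  0   0  -5  -7  -1 ]
R4 <- R4 - (-1)*R3:  [   0    0    0   -4  -12 ]
Row echelon form:
[ 5  -5  2   3  |   -9 ]
[ 0  -4  6   1  |  -37 ]
[ 0   0  5   3  |  -11 ]
[ 0   0  0  -4  |  -12 ]
Back-substitution:
s = (-12) / -4 = 3
r = (-11 - (3)*(3)) / 5 = -4
q = (-37 - (6)*(-4) - (1)*(3)) / -4 = 4
p = (-9 - (-5)*(4) - (2)*(-4) - (3)*(3)) / 5 = 2

(2, 4, -4, 3)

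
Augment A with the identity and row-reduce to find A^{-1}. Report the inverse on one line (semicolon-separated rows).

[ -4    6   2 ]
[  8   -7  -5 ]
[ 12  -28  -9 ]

Gauss-Jordan on [A | I]:
R1 <- (1/-4)*R1:  [    1  -3/2  -1/2  |  -1/4     0     0 ]
R2 <- R2 - (8)*R1:  [  0   5  -1  |   2   1   0 ]
R3 <- R3 - (12)*R1:  [   0  -10   -3  |    3    0    1 ]
R2 <- (1/5)*R2:  [    0     1  -1/5  |   2/5   1/5     0 ]
R1 <- R1 - (-3/2)*R2:  [    1     0  -4/5  |  7/20  3/10     0 ]
R3 <- R3 - (-10)*R2:  [  0   0  -5  |   7   2   1 ]
R3 <- (1/-5)*R3:  [    0     0     1  |  -7/5  -2/5  -1/5 ]
R1 <- R1 - (-4/5)*R3:  [       1        0        0  |  -77/100    -1/50    -4/25 ]
R2 <- R2 - (-1/5)*R3:  [     0      1      0  |   3/25   3/25  -1/25 ]
Right block of [I | A^{-1}] is the inverse:
[ -77/100  -1/50  -4/25 ]
[    3/25   3/25  -1/25 ]
[    -7/5   -2/5   -1/5 ]

inverse = [-77/100 -1/50 -4/25; 3/25 3/25 -1/25; -7/5 -2/5 -1/5]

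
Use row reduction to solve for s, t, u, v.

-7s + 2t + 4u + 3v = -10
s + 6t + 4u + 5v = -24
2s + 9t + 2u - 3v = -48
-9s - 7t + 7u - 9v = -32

(-1, -3, -5, 3)

Forward elimination on [A|b]:
R2 <- R2 - (-1/7)*R1:  [      0    44/7    32/7    38/7  -178/7 ]
R3 <- R3 - (-2/7)*R1:  [      0    67/7    22/7   -15/7  -356/7 ]
R4 <- R4 - (9/7)*R1:  [      0   -67/7    13/7   -90/7  -134/7 ]
R3 <- R3 - (67/44)*R2:  [       0        0   -42/11  -229/22  -267/22 ]
R4 <- R4 - (-67/44)*R2:  [        0         0     97/11   -101/22  -1273/22 ]
R4 <- R4 - (-97/42)*R3:  [        0         0         0  -2405/84  -2405/28 ]
Row echelon form:
[ -7     2       4         3  |       -10 ]
[  0  44/7    32/7      38/7  |    -178/7 ]
[  0     0  -42/11   -229/22  |   -267/22 ]
[  0     0       0  -2405/84  |  -2405/28 ]
Back-substitution:
v = (-2405/28) / (-2405/84) = 3
u = (-267/22 - (-229/22)*(3)) / (-42/11) = -5
t = (-178/7 - (32/7)*(-5) - (38/7)*(3)) / (44/7) = -3
s = (-10 - (2)*(-3) - (4)*(-5) - (3)*(3)) / -7 = -1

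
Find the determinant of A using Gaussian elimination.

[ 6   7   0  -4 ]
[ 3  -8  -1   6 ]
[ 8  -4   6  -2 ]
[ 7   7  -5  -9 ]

det(A) = 4550

Forward elimination:
R2 <- R2 - (1/2)*R1:  [     0  -23/2     -1      8 ]
R3 <- R3 - (4/3)*R1:  [     0  -40/3      6   10/3 ]
R4 <- R4 - (7/6)*R1:  [     0   -7/6     -5  -13/3 ]
R3 <- R3 - (80/69)*R2:  [       0        0   494/69  -410/69 ]
R4 <- R4 - (7/69)*R2:  [       0        0  -338/69  -355/69 ]
R4 <- R4 - (-13/19)*R3:  [       0        0        0  -175/19 ]
Upper-triangular form:
[ 6      7       0       -4 ]
[ 0  -23/2      -1        8 ]
[ 0      0  494/69  -410/69 ]
[ 0      0       0  -175/19 ]
det(A) = (-1)^0 * (6) * (-23/2) * (494/69) * (-175/19) = 4550  (0 row swaps -> sign +1)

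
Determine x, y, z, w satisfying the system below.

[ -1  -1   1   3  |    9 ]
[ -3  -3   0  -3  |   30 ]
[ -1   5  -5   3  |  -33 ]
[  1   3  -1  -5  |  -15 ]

(-5, -4, 3, -1)

Forward elimination on [A|b]:
R2 <- R2 - (3)*R1:  [   0    0   -3  -12    3 ]
R3 <- R3 - (1)*R1:  [   0    6   -6    0  -42 ]
R4 <- R4 - (-1)*R1:  [  0   2   0  -2  -6 ]
R2 <-> R3   (pivot in column 2 was zero)
[ -1  -1   1    3    9 ]
[  0   6  -6    0  -42 ]
[  0   0  -3  -12    3 ]
[  0   2   0   -2   -6 ]
R4 <- R4 - (1/3)*R2:  [  0   0   2  -2   8 ]
R4 <- R4 - (-2/3)*R3:  [   0    0    0  -10   10 ]
Row echelon form:
[ -1  -1   1    3  |    9 ]
[  0   6  -6    0  |  -42 ]
[  0   0  -3  -12  |    3 ]
[  0   0   0  -10  |   10 ]
Back-substitution:
w = (10) / -10 = -1
z = (3 - (-12)*(-1)) / -3 = 3
y = (-42 - (-6)*(3)) / 6 = -4
x = (9 - (-1)*(-4) - (1)*(3) - (3)*(-1)) / -1 = -5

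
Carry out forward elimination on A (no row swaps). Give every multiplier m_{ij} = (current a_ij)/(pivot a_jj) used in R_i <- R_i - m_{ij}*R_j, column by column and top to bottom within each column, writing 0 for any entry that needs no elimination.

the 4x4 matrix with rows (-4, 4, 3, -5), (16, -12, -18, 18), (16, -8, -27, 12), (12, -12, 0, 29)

multipliers: -4, -4, -3, 2, 0, -3

Forward elimination:
R2 <- R2 - (-4)*R1:  [  0   4  -6  -2 ]
R3 <- R3 - (-4)*R1:  [   0    8  -15   -8 ]
R4 <- R4 - (-3)*R1:  [  0   0   9  14 ]
R3 <- R3 - (2)*R2:  [  0   0  -3  -4 ]
R4: entry in column 2 is already 0 -> m_{42} = 0 (no row operation needed)
R4 <- R4 - (-3)*R3:  [ 0  0  0  2 ]
Multipliers (in order of application): m_{21} = -4, m_{31} = -4, m_{41} = -3, m_{32} = 2, m_{42} = 0, m_{43} = -3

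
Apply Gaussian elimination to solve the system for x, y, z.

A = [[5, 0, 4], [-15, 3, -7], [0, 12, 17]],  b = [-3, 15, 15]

(-3, -3, 3)

Forward elimination on [A|b]:
R2 <- R2 - (-3)*R1:  [ 0  3  5  6 ]
R3 <- R3 - (4)*R2:  [  0   0  -3  -9 ]
Row echelon form:
[ 5  0   4  |  -3 ]
[ 0  3   5  |   6 ]
[ 0  0  -3  |  -9 ]
Back-substitution:
z = (-9) / -3 = 3
y = (6 - (5)*(3)) / 3 = -3
x = (-3 - (4)*(3)) / 5 = -3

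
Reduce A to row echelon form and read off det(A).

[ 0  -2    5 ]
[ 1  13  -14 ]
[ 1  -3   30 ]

Forward elimination:
R1 <-> R2   (pivot in column 1 was zero)
[ 1  13  -14 ]
[ 0  -2    5 ]
[ 1  -3   30 ]
R3 <- R3 - (1)*R1:  [   0  -16   44 ]
R3 <- R3 - (8)*R2:  [ 0  0  4 ]
Upper-triangular form:
[ 1  13  -14 ]
[ 0  -2    5 ]
[ 0   0    4 ]
det(A) = (-1)^1 * (1) * (-2) * (4) = 8  (1 row swap -> sign -1)

det(A) = 8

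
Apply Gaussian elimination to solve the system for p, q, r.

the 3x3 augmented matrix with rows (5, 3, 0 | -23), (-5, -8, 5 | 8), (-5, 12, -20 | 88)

Forward elimination on [A|b]:
R2 <- R2 - (-1)*R1:  [   0   -5    5  -15 ]
R3 <- R3 - (-1)*R1:  [   0   15  -20   65 ]
R3 <- R3 - (-3)*R2:  [  0   0  -5  20 ]
Row echelon form:
[ 5   3   0  |  -23 ]
[ 0  -5   5  |  -15 ]
[ 0   0  -5  |   20 ]
Back-substitution:
r = (20) / -5 = -4
q = (-15 - (5)*(-4)) / -5 = -1
p = (-23 - (3)*(-1)) / 5 = -4

(-4, -1, -4)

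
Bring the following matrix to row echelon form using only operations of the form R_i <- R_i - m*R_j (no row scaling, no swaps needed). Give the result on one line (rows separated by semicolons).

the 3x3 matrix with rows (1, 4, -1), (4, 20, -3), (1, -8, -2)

REF = [1 4 -1; 0 4 1; 0 0 2]

Forward elimination:
R2 <- R2 - (4)*R1:  [ 0  4  1 ]
R3 <- R3 - (1)*R1:  [   0  -12   -1 ]
R3 <- R3 - (-3)*R2:  [ 0  0  2 ]
Row echelon form:
[ 1  4  -1 ]
[ 0  4   1 ]
[ 0  0   2 ]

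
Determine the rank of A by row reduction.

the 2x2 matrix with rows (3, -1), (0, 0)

rank(A) = 1

Row reduction:
Row echelon form:
[ 3  -1 ]
[ 0   0 ]
Nonzero rows / pivot columns: 1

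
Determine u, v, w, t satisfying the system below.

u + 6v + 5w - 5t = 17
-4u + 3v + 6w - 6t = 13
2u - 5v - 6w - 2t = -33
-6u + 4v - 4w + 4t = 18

Forward elimination on [A|b]:
R2 <- R2 - (-4)*R1:  [   0   27   26  -26   81 ]
R3 <- R3 - (2)*R1:  [   0  -17  -16    8  -67 ]
R4 <- R4 - (-6)*R1:  [   0   40   26  -26  120 ]
R3 <- R3 - (-17/27)*R2:  [       0        0    10/27  -226/27      -16 ]
R4 <- R4 - (40/27)*R2:  [       0        0  -338/27   338/27        0 ]
R4 <- R4 - (-169/5)*R3:  [       0        0        0  -1352/5  -2704/5 ]
Row echelon form:
[ 1   6      5       -5  |       17 ]
[ 0  27     26      -26  |       81 ]
[ 0   0  10/27  -226/27  |      -16 ]
[ 0   0      0  -1352/5  |  -2704/5 ]
Back-substitution:
t = (-2704/5) / (-1352/5) = 2
w = (-16 - (-226/27)*(2)) / (10/27) = 2
v = (81 - (26)*(2) - (-26)*(2)) / 27 = 3
u = (17 - (6)*(3) - (5)*(2) - (-5)*(2)) / 1 = -1

(-1, 3, 2, 2)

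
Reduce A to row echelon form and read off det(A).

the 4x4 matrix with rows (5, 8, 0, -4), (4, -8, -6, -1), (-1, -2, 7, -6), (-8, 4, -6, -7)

Forward elimination:
R2 <- R2 - (4/5)*R1:  [     0  -72/5     -6   11/5 ]
R3 <- R3 - (-1/5)*R1:  [     0   -2/5      7  -34/5 ]
R4 <- R4 - (-8/5)*R1:  [     0   84/5     -6  -67/5 ]
R3 <- R3 - (1/36)*R2:  [       0        0     43/6  -247/36 ]
R4 <- R4 - (-7/6)*R2:  [     0      0    -13  -65/6 ]
R4 <- R4 - (-78/43)*R3:  [        0         0         0  -1001/43 ]
Upper-triangular form:
[ 5      8     0        -4 ]
[ 0  -72/5    -6      11/5 ]
[ 0      0  43/6   -247/36 ]
[ 0      0     0  -1001/43 ]
det(A) = (-1)^0 * (5) * (-72/5) * (43/6) * (-1001/43) = 12012  (0 row swaps -> sign +1)

det(A) = 12012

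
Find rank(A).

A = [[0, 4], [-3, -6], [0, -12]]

rank(A) = 2

Row reduction:
R1 <-> R2   (pivot in column 1 was zero)
[ -3   -6 ]
[  0    4 ]
[  0  -12 ]
R3 <- R3 - (-3)*R2:  [ 0  0 ]
Row echelon form:
[ -3  -6 ]
[  0   4 ]
[  0   0 ]
Nonzero rows / pivot columns: 2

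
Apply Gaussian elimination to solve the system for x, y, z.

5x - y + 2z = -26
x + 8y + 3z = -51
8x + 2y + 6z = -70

Forward elimination on [A|b]:
R2 <- R2 - (1/5)*R1:  [      0    41/5    13/5  -229/5 ]
R3 <- R3 - (8/5)*R1:  [      0    18/5    14/5  -142/5 ]
R3 <- R3 - (18/41)*R2:  [       0        0    68/41  -340/41 ]
Row echelon form:
[ 5    -1      2  |      -26 ]
[ 0  41/5   13/5  |   -229/5 ]
[ 0     0  68/41  |  -340/41 ]
Back-substitution:
z = (-340/41) / (68/41) = -5
y = (-229/5 - (13/5)*(-5)) / (41/5) = -4
x = (-26 - (-1)*(-4) - (2)*(-5)) / 5 = -4

(-4, -4, -5)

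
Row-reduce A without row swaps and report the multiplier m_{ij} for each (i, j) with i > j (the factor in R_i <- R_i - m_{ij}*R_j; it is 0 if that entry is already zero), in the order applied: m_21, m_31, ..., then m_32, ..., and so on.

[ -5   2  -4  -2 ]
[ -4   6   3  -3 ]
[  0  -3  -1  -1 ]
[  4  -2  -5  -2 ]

Forward elimination:
R2 <- R2 - (4/5)*R1:  [    0  22/5  31/5  -7/5 ]
R3: entry in column 1 is already 0 -> m_{31} = 0 (no row operation needed)
R4 <- R4 - (-4/5)*R1:  [     0   -2/5  -41/5  -18/5 ]
R3 <- R3 - (-15/22)*R2:  [      0       0   71/22  -43/22 ]
R4 <- R4 - (-1/11)*R2:  [      0       0  -84/11  -41/11 ]
R4 <- R4 - (-168/71)*R3:  [       0        0        0  -593/71 ]
Multipliers (in order of application): m_{21} = 4/5, m_{31} = 0, m_{41} = -4/5, m_{32} = -15/22, m_{42} = -1/11, m_{43} = -168/71

multipliers: 4/5, 0, -4/5, -15/22, -1/11, -168/71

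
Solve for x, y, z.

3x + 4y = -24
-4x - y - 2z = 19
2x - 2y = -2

(-4, -3, 0)

Forward elimination on [A|b]:
R2 <- R2 - (-4/3)*R1:  [    0  13/3    -2   -13 ]
R3 <- R3 - (2/3)*R1:  [     0  -14/3      0     14 ]
R3 <- R3 - (-14/13)*R2:  [      0       0  -28/13       0 ]
Row echelon form:
[ 3     4       0  |  -24 ]
[ 0  13/3      -2  |  -13 ]
[ 0     0  -28/13  |    0 ]
Back-substitution:
z = (0) / (-28/13) = 0
y = (-13 - (-2)*(0)) / (13/3) = -3
x = (-24 - (4)*(-3)) / 3 = -4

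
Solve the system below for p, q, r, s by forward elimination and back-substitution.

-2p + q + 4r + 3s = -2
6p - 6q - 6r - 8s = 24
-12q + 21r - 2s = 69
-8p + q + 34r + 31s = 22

(1, -4, 1, 0)

Forward elimination on [A|b]:
R2 <- R2 - (-3)*R1:  [  0  -3   6   1  18 ]
R4 <- R4 - (4)*R1:  [  0  -3  18  19  30 ]
R3 <- R3 - (4)*R2:  [  0   0  -3  -6  -3 ]
R4 <- R4 - (1)*R2:  [  0   0  12  18  12 ]
R4 <- R4 - (-4)*R3:  [  0   0   0  -6   0 ]
Row echelon form:
[ -2   1   4   3  |  -2 ]
[  0  -3   6   1  |  18 ]
[  0   0  -3  -6  |  -3 ]
[  0   0   0  -6  |   0 ]
Back-substitution:
s = (0) / -6 = 0
r = (-3 - (-6)*(0)) / -3 = 1
q = (18 - (6)*(1) - (1)*(0)) / -3 = -4
p = (-2 - (1)*(-4) - (4)*(1) - (3)*(0)) / -2 = 1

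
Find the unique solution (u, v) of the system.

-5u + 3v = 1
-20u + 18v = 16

(1, 2)

Forward elimination on [A|b]:
R2 <- R2 - (4)*R1:  [  0   6  12 ]
Row echelon form:
[ -5  3  |   1 ]
[  0  6  |  12 ]
Back-substitution:
v = (12) / 6 = 2
u = (1 - (3)*(2)) / -5 = 1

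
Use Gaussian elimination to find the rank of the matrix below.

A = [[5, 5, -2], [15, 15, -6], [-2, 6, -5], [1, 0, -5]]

rank(A) = 3

Row reduction:
R2 <- R2 - (3)*R1:  [ 0  0  0 ]
R3 <- R3 - (-2/5)*R1:  [     0      8  -29/5 ]
R4 <- R4 - (1/5)*R1:  [     0     -1  -23/5 ]
R2 <-> R3   (pivot in column 2 was zero)
[ 5   5     -2 ]
[ 0   8  -29/5 ]
[ 0   0      0 ]
[ 0  -1  -23/5 ]
R4 <- R4 - (-1/8)*R2:  [       0        0  -213/40 ]
R3 <-> R4   (pivot in column 3 was zero)
[ 5  5       -2 ]
[ 0  8    -29/5 ]
[ 0  0  -213/40 ]
[ 0  0        0 ]
Row echelon form:
[ 5  5       -2 ]
[ 0  8    -29/5 ]
[ 0  0  -213/40 ]
[ 0  0        0 ]
Nonzero rows / pivot columns: 3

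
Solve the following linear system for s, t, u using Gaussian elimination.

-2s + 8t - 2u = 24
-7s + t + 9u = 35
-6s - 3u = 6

Forward elimination on [A|b]:
R2 <- R2 - (7/2)*R1:  [   0  -27   16  -49 ]
R3 <- R3 - (3)*R1:  [   0  -24    3  -66 ]
R3 <- R3 - (8/9)*R2:  [      0       0  -101/9  -202/9 ]
Row echelon form:
[ -2    8      -2  |      24 ]
[  0  -27      16  |     -49 ]
[  0    0  -101/9  |  -202/9 ]
Back-substitution:
u = (-202/9) / (-101/9) = 2
t = (-49 - (16)*(2)) / -27 = 3
s = (24 - (8)*(3) - (-2)*(2)) / -2 = -2

(-2, 3, 2)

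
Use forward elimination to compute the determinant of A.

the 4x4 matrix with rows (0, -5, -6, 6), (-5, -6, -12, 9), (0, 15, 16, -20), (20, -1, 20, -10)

det(A) = -300

Forward elimination:
R1 <-> R2   (pivot in column 1 was zero)
[ -5  -6  -12    9 ]
[  0  -5   -6    6 ]
[  0  15   16  -20 ]
[ 20  -1   20  -10 ]
R4 <- R4 - (-4)*R1:  [   0  -25  -28   26 ]
R3 <- R3 - (-3)*R2:  [  0   0  -2  -2 ]
R4 <- R4 - (5)*R2:  [  0   0   2  -4 ]
R4 <- R4 - (-1)*R3:  [  0   0   0  -6 ]
Upper-triangular form:
[ -5  -6  -12   9 ]
[  0  -5   -6   6 ]
[  0   0   -2  -2 ]
[  0   0    0  -6 ]
det(A) = (-1)^1 * (-5) * (-5) * (-2) * (-6) = -300  (1 row swap -> sign -1)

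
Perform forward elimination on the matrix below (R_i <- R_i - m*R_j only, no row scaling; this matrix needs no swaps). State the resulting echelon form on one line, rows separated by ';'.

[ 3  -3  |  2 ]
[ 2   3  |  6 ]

REF = [3 -3 2; 0 5 14/3]

Forward elimination:
R2 <- R2 - (2/3)*R1:  [    0     5  14/3 ]
Row echelon form:
[ 3  -3  |     2 ]
[ 0   5  |  14/3 ]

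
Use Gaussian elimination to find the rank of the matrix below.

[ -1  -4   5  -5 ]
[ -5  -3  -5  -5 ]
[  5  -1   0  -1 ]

Row reduction:
R2 <- R2 - (5)*R1:  [   0   17  -30   20 ]
R3 <- R3 - (-5)*R1:  [   0  -21   25  -26 ]
R3 <- R3 - (-21/17)*R2:  [       0        0  -205/17   -22/17 ]
Row echelon form:
[ -1  -4        5      -5 ]
[  0  17      -30      20 ]
[  0   0  -205/17  -22/17 ]
Nonzero rows / pivot columns: 3

rank(A) = 3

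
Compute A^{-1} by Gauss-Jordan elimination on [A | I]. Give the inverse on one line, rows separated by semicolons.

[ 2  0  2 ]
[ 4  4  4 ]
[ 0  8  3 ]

Gauss-Jordan on [A | I]:
R1 <- (1/2)*R1:  [   1    0    1  |  1/2    0    0 ]
R2 <- R2 - (4)*R1:  [  0   4   0  |  -2   1   0 ]
R2 <- (1/4)*R2:  [    0     1     0  |  -1/2   1/4     0 ]
R3 <- R3 - (8)*R2:  [  0   0   3  |   4  -2   1 ]
R3 <- (1/3)*R3:  [    0     0     1  |   4/3  -2/3   1/3 ]
R1 <- R1 - (1)*R3:  [    1     0     0  |  -5/6   2/3  -1/3 ]
Right block of [I | A^{-1}] is the inverse:
[ -5/6   2/3  -1/3 ]
[ -1/2   1/4     0 ]
[  4/3  -2/3   1/3 ]

inverse = [-5/6 2/3 -1/3; -1/2 1/4 0; 4/3 -2/3 1/3]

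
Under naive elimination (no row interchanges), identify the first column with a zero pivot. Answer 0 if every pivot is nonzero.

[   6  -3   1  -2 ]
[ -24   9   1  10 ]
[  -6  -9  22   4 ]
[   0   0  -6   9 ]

first zero-pivot column = 0

Naive forward elimination:
R2 <- R2 - (-4)*R1:  [  0  -3   5   2 ]
R3 <- R3 - (-1)*R1:  [   0  -12   23    2 ]
R3 <- R3 - (4)*R2:  [  0   0   3  -6 ]
R4 <- R4 - (-2)*R3:  [  0   0   0  -3 ]
All pivots nonzero; naive elimination completes without hitting a zero pivot.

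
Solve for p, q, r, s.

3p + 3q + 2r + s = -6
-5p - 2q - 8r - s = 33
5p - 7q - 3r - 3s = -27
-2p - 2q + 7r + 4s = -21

Forward elimination on [A|b]:
R2 <- R2 - (-5/3)*R1:  [     0      3  -14/3    2/3     23 ]
R3 <- R3 - (5/3)*R1:  [     0    -12  -19/3  -14/3    -17 ]
R4 <- R4 - (-2/3)*R1:  [    0     0  25/3  14/3   -25 ]
R3 <- R3 - (-4)*R2:  [   0    0  -25   -2   75 ]
R4 <- R4 - (-1/3)*R3:  [ 0  0  0  4  0 ]
Row echelon form:
[ 3  3      2    1  |  -6 ]
[ 0  3  -14/3  2/3  |  23 ]
[ 0  0    -25   -2  |  75 ]
[ 0  0      0    4  |   0 ]
Back-substitution:
s = (0) / 4 = 0
r = (75 - (-2)*(0)) / -25 = -3
q = (23 - (-14/3)*(-3) - (2/3)*(0)) / 3 = 3
p = (-6 - (3)*(3) - (2)*(-3) - (1)*(0)) / 3 = -3

(-3, 3, -3, 0)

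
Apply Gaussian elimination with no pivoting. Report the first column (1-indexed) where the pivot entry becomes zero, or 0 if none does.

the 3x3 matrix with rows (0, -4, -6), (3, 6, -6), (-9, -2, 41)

Naive forward elimination:
Pivot entry (1,1) is zero but row 2 has 3 in column 1 -> naive elimination stops; a row interchange (e.g. R1 <-> R2) would be required here.

first zero-pivot column = 1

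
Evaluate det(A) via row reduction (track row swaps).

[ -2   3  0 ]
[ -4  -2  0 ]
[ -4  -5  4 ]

Forward elimination:
R2 <- R2 - (2)*R1:  [  0  -8   0 ]
R3 <- R3 - (2)*R1:  [   0  -11    4 ]
R3 <- R3 - (11/8)*R2:  [ 0  0  4 ]
Upper-triangular form:
[ -2   3  0 ]
[  0  -8  0 ]
[  0   0  4 ]
det(A) = (-1)^0 * (-2) * (-8) * (4) = 64  (0 row swaps -> sign +1)

det(A) = 64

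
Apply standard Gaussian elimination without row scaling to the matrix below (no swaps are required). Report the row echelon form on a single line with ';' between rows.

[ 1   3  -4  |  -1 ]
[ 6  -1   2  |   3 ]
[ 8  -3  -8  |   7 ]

Forward elimination:
R2 <- R2 - (6)*R1:  [   0  -19   26    9 ]
R3 <- R3 - (8)*R1:  [   0  -27   24   15 ]
R3 <- R3 - (27/19)*R2:  [       0        0  -246/19    42/19 ]
Row echelon form:
[ 1    3       -4  |     -1 ]
[ 0  -19       26  |      9 ]
[ 0    0  -246/19  |  42/19 ]

REF = [1 3 -4 -1; 0 -19 26 9; 0 0 -246/19 42/19]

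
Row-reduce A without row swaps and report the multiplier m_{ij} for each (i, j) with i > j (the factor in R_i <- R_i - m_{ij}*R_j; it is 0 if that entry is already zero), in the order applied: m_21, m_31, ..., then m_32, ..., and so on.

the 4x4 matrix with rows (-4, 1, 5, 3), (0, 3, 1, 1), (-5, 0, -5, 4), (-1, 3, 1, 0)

multipliers: 0, 5/4, 1/4, -5/12, 11/12, 7/65

Forward elimination:
R2: entry in column 1 is already 0 -> m_{21} = 0 (no row operation needed)
R3 <- R3 - (5/4)*R1:  [     0   -5/4  -45/4    1/4 ]
R4 <- R4 - (1/4)*R1:  [    0  11/4  -1/4  -3/4 ]
R3 <- R3 - (-5/12)*R2:  [     0      0  -65/6    2/3 ]
R4 <- R4 - (11/12)*R2:  [    0     0  -7/6  -5/3 ]
R4 <- R4 - (7/65)*R3:  [       0        0        0  -113/65 ]
Multipliers (in order of application): m_{21} = 0, m_{31} = 5/4, m_{41} = 1/4, m_{32} = -5/12, m_{42} = 11/12, m_{43} = 7/65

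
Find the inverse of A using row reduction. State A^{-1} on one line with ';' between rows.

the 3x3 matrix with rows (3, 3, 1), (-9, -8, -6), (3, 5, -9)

Gauss-Jordan on [A | I]:
R1 <- (1/3)*R1:  [   1    1  1/3  |  1/3    0    0 ]
R2 <- R2 - (-9)*R1:  [  0   1  -3  |   3   1   0 ]
R3 <- R3 - (3)*R1:  [   0    2  -10  |   -1    0    1 ]
R1 <- R1 - (1)*R2:  [    1     0  10/3  |  -8/3    -1     0 ]
R3 <- R3 - (2)*R2:  [  0   0  -4  |  -7  -2   1 ]
R3 <- (1/-4)*R3:  [    0     0     1  |   7/4   1/2  -1/4 ]
R1 <- R1 - (10/3)*R3:  [     1      0      0  |  -17/2   -8/3    5/6 ]
R2 <- R2 - (-3)*R3:  [    0     1     0  |  33/4   5/2  -3/4 ]
Right block of [I | A^{-1}] is the inverse:
[ -17/2  -8/3   5/6 ]
[  33/4   5/2  -3/4 ]
[   7/4   1/2  -1/4 ]

inverse = [-17/2 -8/3 5/6; 33/4 5/2 -3/4; 7/4 1/2 -1/4]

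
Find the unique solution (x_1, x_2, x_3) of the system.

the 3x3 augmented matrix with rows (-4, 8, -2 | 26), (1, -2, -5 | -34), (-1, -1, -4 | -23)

(-1, 4, 5)

Forward elimination on [A|b]:
R2 <- R2 - (-1/4)*R1:  [     0      0  -11/2  -55/2 ]
R3 <- R3 - (1/4)*R1:  [     0     -3   -7/2  -59/2 ]
R2 <-> R3   (pivot in column 2 was zero)
[ -4   8     -2     26 ]
[  0  -3   -7/2  -59/2 ]
[  0   0  -11/2  -55/2 ]
Row echelon form:
[ -4   8     -2  |     26 ]
[  0  -3   -7/2  |  -59/2 ]
[  0   0  -11/2  |  -55/2 ]
Back-substitution:
x_3 = (-55/2) / (-11/2) = 5
x_2 = (-59/2 - (-7/2)*(5)) / -3 = 4
x_1 = (26 - (8)*(4) - (-2)*(5)) / -4 = -1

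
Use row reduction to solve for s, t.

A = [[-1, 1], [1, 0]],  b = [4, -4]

Forward elimination on [A|b]:
R2 <- R2 - (-1)*R1:  [ 0  1  0 ]
Row echelon form:
[ -1  1  |  4 ]
[  0  1  |  0 ]
Back-substitution:
t = (0) / 1 = 0
s = (4 - (1)*(0)) / -1 = -4

(-4, 0)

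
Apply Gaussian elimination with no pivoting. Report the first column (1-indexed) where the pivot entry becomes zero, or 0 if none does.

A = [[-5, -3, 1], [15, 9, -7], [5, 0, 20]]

first zero-pivot column = 2

Naive forward elimination:
R2 <- R2 - (-3)*R1:  [  0   0  -4 ]
R3 <- R3 - (-1)*R1:  [  0  -3  21 ]
Matrix at this point:
[ -5  -3   1 ]
[  0   0  -4 ]
[  0  -3  21 ]
Pivot entry (2,2) is zero but row 3 has -3 in column 2 -> naive elimination stops; a row interchange (e.g. R2 <-> R3) would be required here.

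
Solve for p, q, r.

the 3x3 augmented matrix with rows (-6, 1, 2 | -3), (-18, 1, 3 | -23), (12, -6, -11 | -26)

Forward elimination on [A|b]:
R2 <- R2 - (3)*R1:  [   0   -2   -3  -14 ]
R3 <- R3 - (-2)*R1:  [   0   -4   -7  -32 ]
R3 <- R3 - (2)*R2:  [  0   0  -1  -4 ]
Row echelon form:
[ -6   1   2  |   -3 ]
[  0  -2  -3  |  -14 ]
[  0   0  -1  |   -4 ]
Back-substitution:
r = (-4) / -1 = 4
q = (-14 - (-3)*(4)) / -2 = 1
p = (-3 - (1)*(1) - (2)*(4)) / -6 = 2

(2, 1, 4)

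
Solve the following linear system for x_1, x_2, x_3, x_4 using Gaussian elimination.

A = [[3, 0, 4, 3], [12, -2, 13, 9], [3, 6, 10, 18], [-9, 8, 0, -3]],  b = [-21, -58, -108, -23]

Forward elimination on [A|b]:
R2 <- R2 - (4)*R1:  [  0  -2  -3  -3  26 ]
R3 <- R3 - (1)*R1:  [   0    6    6   15  -87 ]
R4 <- R4 - (-3)*R1:  [   0    8   12    6  -86 ]
R3 <- R3 - (-3)*R2:  [  0   0  -3   6  -9 ]
R4 <- R4 - (-4)*R2:  [  0   0   0  -6  18 ]
Row echelon form:
[ 3   0   4   3  |  -21 ]
[ 0  -2  -3  -3  |   26 ]
[ 0   0  -3   6  |   -9 ]
[ 0   0   0  -6  |   18 ]
Back-substitution:
x_4 = (18) / -6 = -3
x_3 = (-9 - (6)*(-3)) / -3 = -3
x_2 = (26 - (-3)*(-3) - (-3)*(-3)) / -2 = -4
x_1 = (-21 - (4)*(-3) - (3)*(-3)) / 3 = 0

(0, -4, -3, -3)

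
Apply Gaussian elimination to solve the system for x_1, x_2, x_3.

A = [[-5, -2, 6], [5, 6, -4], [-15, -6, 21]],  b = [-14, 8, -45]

Forward elimination on [A|b]:
R2 <- R2 - (-1)*R1:  [  0   4   2  -6 ]
R3 <- R3 - (3)*R1:  [  0   0   3  -3 ]
Row echelon form:
[ -5  -2  6  |  -14 ]
[  0   4  2  |   -6 ]
[  0   0  3  |   -3 ]
Back-substitution:
x_3 = (-3) / 3 = -1
x_2 = (-6 - (2)*(-1)) / 4 = -1
x_1 = (-14 - (-2)*(-1) - (6)*(-1)) / -5 = 2

(2, -1, -1)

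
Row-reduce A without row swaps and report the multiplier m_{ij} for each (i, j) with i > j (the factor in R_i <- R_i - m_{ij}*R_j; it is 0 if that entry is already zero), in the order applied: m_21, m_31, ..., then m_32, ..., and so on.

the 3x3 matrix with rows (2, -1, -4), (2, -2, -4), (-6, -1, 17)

Forward elimination:
R2 <- R2 - (1)*R1:  [  0  -1   0 ]
R3 <- R3 - (-3)*R1:  [  0  -4   5 ]
R3 <- R3 - (4)*R2:  [ 0  0  5 ]
Multipliers (in order of application): m_{21} = 1, m_{31} = -3, m_{32} = 4

multipliers: 1, -3, 4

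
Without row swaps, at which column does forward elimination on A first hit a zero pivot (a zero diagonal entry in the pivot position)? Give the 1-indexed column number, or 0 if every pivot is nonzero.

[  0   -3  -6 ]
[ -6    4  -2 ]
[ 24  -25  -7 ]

Naive forward elimination:
Pivot entry (1,1) is zero but row 2 has -6 in column 1 -> naive elimination stops; a row interchange (e.g. R1 <-> R2) would be required here.

first zero-pivot column = 1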